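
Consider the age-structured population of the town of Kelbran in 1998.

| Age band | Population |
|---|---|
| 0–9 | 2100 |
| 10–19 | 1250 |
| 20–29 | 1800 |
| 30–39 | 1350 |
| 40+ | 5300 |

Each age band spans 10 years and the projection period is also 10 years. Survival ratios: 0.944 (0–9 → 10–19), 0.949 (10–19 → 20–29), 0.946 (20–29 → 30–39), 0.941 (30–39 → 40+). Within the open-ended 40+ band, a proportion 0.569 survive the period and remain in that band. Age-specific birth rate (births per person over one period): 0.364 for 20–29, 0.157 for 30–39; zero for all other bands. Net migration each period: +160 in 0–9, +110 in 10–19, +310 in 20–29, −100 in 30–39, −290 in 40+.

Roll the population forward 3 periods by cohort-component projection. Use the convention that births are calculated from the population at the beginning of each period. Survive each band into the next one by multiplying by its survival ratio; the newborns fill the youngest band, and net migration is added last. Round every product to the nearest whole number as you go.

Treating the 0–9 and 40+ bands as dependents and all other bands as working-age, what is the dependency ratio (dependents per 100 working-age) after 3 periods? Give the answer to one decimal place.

Numbering the groups 1..5 from youngest to oldest:
[period 1]
Births: 1800 * 0.364 = 655, 1350 * 0.157 = 212 ⇒ total 867
Group 2: 2100 * 0.944 = 1982
Group 3: 1250 * 0.949 = 1186
Group 4: 1800 * 0.946 = 1703
Group 5: 1350 * 0.941 + 5300 * 0.569 = 1270 + 3016 = 4286
Net migration: Group 1 + 160 → 1027; Group 2 + 110 → 2092; Group 3 + 310 → 1496; Group 4 − 100 → 1603; Group 5 − 290 → 3996
Giving 1027 / 2092 / 1496 / 1603 / 3996.
[period 2]
Births: 1496 * 0.364 = 545, 1603 * 0.157 = 252 ⇒ total 797
Group 2: 1027 * 0.944 = 969
Group 3: 2092 * 0.949 = 1985
Group 4: 1496 * 0.946 = 1415
Group 5: 1603 * 0.941 + 3996 * 0.569 = 1508 + 2274 = 3782
Net migration: Group 1 + 160 → 957; Group 2 + 110 → 1079; Group 3 + 310 → 2295; Group 4 − 100 → 1315; Group 5 − 290 → 3492
Giving 957 / 1079 / 2295 / 1315 / 3492.
[period 3]
Births: 2295 * 0.364 = 835, 1315 * 0.157 = 206 ⇒ total 1041
Group 2: 957 * 0.944 = 903
Group 3: 1079 * 0.949 = 1024
Group 4: 2295 * 0.946 = 2171
Group 5: 1315 * 0.941 + 3492 * 0.569 = 1237 + 1987 = 3224
Net migration: Group 1 + 160 → 1201; Group 2 + 110 → 1013; Group 3 + 310 → 1334; Group 4 − 100 → 2071; Group 5 − 290 → 2934
Giving 1201 / 1013 / 1334 / 2071 / 2934.
Dependents (band 0–9 + band 40+) = 1201 + 2934 = 4135; working-age = 4418; ratio = 4135/4418 × 100 = 93.6

93.6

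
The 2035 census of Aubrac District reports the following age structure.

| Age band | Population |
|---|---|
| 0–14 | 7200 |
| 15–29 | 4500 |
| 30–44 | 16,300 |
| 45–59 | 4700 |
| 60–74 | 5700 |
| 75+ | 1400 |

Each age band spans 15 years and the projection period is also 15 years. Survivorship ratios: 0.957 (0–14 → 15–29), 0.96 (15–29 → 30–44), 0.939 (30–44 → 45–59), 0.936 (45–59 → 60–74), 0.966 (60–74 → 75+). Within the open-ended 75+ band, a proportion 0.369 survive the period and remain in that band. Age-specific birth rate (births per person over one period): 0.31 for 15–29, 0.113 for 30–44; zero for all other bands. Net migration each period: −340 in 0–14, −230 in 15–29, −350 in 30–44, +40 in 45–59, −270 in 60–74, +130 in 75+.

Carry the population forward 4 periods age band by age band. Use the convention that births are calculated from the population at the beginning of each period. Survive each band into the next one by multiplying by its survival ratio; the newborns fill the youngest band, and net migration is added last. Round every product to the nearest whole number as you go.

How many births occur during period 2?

2514

Numbering the groups 1..6 from youngest to oldest:
— Period 1 —
Births: 4500 × 0.31 = 1395, 16300 × 0.113 = 1842 ⇒ total 3237
Group 2: 7200 × 0.957 = 6890
Group 3: 4500 × 0.96 = 4320
Group 4: 16300 × 0.939 = 15306
Group 5: 4700 × 0.936 = 4399
Group 6: 5700 × 0.966 + 1400 × 0.369 = 5506 + 517 = 6023
Net migration: Group 1 − 340 → 2897; Group 2 − 230 → 6660; Group 3 − 350 → 3970; Group 4 + 40 → 15346; Group 5 − 270 → 4129; Group 6 + 130 → 6153
Giving 2897 / 6660 / 3970 / 15346 / 4129 / 6153.
— Period 2 —
Births: 6660 × 0.31 = 2065, 3970 × 0.113 = 449 ⇒ total 2514
Group 2: 2897 × 0.957 = 2772
Group 3: 6660 × 0.96 = 6394
Group 4: 3970 × 0.939 = 3728
Group 5: 15346 × 0.936 = 14364
Group 6: 4129 × 0.966 + 6153 × 0.369 = 3989 + 2270 = 6259
Net migration: Group 1 − 340 → 2174; Group 2 − 230 → 2542; Group 3 − 350 → 6044; Group 4 + 40 → 3768; Group 5 − 270 → 14094; Group 6 + 130 → 6389
Giving 2174 / 2542 / 6044 / 3768 / 14094 / 6389.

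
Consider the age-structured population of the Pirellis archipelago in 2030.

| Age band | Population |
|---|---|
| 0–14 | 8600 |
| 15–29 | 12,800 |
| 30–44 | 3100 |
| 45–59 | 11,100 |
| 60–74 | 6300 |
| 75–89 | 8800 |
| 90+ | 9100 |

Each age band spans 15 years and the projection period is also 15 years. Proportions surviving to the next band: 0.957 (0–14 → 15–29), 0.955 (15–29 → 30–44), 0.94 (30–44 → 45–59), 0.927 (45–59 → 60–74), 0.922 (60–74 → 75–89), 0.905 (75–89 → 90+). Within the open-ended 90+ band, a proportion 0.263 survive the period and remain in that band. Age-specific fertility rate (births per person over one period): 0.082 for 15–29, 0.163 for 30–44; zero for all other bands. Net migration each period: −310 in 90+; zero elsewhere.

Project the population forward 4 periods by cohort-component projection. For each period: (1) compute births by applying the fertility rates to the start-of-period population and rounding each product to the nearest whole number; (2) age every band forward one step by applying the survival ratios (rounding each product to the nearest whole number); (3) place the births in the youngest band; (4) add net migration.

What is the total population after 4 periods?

Period 1:
Births: 12800 * 0.082 = 1050, 3100 * 0.163 = 505 — total 1555
15–29: 8600 * 0.957 = 8230
30–44: 12800 * 0.955 = 12224
45–59: 3100 * 0.94 = 2914
60–74: 11100 * 0.927 = 10290
75–89: 6300 * 0.922 = 5809
90+: 8800 * 0.905 + 9100 * 0.263 = 7964 + 2393 = 10357
Net migration: 90+ − 310 → 10047
Giving 1555 / 8230 / 12224 / 2914 / 10290 / 5809 / 10047.
Period 2:
Births: 8230 * 0.082 = 675, 12224 * 0.163 = 1993 — total 2668
15–29: 1555 * 0.957 = 1488
30–44: 8230 * 0.955 = 7860
45–59: 12224 * 0.94 = 11491
60–74: 2914 * 0.927 = 2701
75–89: 10290 * 0.922 = 9487
90+: 5809 * 0.905 + 10047 * 0.263 = 5257 + 2642 = 7899
Net migration: 90+ − 310 → 7589
Giving 2668 / 1488 / 7860 / 11491 / 2701 / 9487 / 7589.
Period 3:
Births: 1488 * 0.082 = 122, 7860 * 0.163 = 1281 — total 1403
15–29: 2668 * 0.957 = 2553
30–44: 1488 * 0.955 = 1421
45–59: 7860 * 0.94 = 7388
60–74: 11491 * 0.927 = 10652
75–89: 2701 * 0.922 = 2490
90+: 9487 * 0.905 + 7589 * 0.263 = 8586 + 1996 = 10582
Net migration: 90+ − 310 → 10272
Giving 1403 / 2553 / 1421 / 7388 / 10652 / 2490 / 10272.
Period 4:
Births: 2553 * 0.082 = 209, 1421 * 0.163 = 232 — total 441
15–29: 1403 * 0.957 = 1343
30–44: 2553 * 0.955 = 2438
45–59: 1421 * 0.94 = 1336
60–74: 7388 * 0.927 = 6849
75–89: 10652 * 0.922 = 9821
90+: 2490 * 0.905 + 10272 * 0.263 = 2253 + 2702 = 4955
Net migration: 90+ − 310 → 4645
Giving 441 / 1343 / 2438 / 1336 / 6849 / 9821 / 4645.
Total after period 4: 441 + 1343 + 2438 + 1336 + 6849 + 9821 + 4645 = 26873

26873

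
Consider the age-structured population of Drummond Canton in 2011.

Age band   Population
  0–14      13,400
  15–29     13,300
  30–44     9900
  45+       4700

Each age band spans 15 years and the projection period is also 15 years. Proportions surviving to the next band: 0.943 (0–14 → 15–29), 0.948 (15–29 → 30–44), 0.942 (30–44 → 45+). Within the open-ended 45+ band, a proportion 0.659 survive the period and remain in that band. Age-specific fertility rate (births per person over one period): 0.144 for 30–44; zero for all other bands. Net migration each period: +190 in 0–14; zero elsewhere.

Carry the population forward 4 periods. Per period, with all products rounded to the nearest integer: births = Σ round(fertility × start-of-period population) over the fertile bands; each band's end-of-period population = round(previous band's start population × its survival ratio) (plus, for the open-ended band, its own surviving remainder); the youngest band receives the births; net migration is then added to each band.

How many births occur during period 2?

Call the bands 1 to 4, youngest first.
[period 1]
Births: 9900 * 0.144 = 1426
Band 2: 13400 * 0.943 = 12636
Band 3: 13300 * 0.948 = 12608
Band 4: 9900 * 0.942 + 4700 * 0.659 = 9326 + 3097 = 12423
Net migration: Band 1 + 190 → 1616
→ [1616, 12636, 12608, 12423]
[period 2]
Births: 12608 * 0.144 = 1816
Band 2: 1616 * 0.943 = 1524
Band 3: 12636 * 0.948 = 11979
Band 4: 12608 * 0.942 + 12423 * 0.659 = 11877 + 8187 = 20064
Net migration: Band 1 + 190 → 2006
→ [2006, 1524, 11979, 20064]

1816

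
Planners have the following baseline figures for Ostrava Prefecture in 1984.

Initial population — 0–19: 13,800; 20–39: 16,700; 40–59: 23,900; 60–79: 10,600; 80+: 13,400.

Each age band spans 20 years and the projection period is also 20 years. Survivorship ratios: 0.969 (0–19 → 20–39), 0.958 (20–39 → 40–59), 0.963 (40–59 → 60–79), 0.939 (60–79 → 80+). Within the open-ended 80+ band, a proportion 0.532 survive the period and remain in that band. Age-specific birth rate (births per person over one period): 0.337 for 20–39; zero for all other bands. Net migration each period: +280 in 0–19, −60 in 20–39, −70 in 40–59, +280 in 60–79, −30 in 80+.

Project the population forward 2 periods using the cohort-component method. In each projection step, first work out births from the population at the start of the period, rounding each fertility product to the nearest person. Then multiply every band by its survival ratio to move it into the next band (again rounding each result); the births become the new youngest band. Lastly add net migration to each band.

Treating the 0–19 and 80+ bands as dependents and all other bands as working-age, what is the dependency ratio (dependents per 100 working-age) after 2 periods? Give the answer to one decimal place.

Call the groups 1 to 5, youngest first.
After projecting period 1:
Births: 16700 × 0.337 = 5628
Group 2: 13800 × 0.969 = 13372
Group 3: 16700 × 0.958 = 15999
Group 4: 23900 × 0.963 = 23016
Group 5: 10600 × 0.939 + 13400 × 0.532 = 9953 + 7129 = 17082
Net migration: Group 1 + 280 → 5908; Group 2 − 60 → 13312; Group 3 − 70 → 15929; Group 4 + 280 → 23296; Group 5 − 30 → 17052
End of period: [5908, 13312, 15929, 23296, 17052]
After projecting period 2:
Births: 13312 × 0.337 = 4486
Group 2: 5908 × 0.969 = 5725
Group 3: 13312 × 0.958 = 12753
Group 4: 15929 × 0.963 = 15340
Group 5: 23296 × 0.939 + 17052 × 0.532 = 21875 + 9072 = 30947
Net migration: Group 1 + 280 → 4766; Group 2 − 60 → 5665; Group 3 − 70 → 12683; Group 4 + 280 → 15620; Group 5 − 30 → 30917
End of period: [4766, 5665, 12683, 15620, 30917]
Dependents (band 0–19 + band 80+) = 4766 + 30917 = 35683; working-age = 33968; ratio = 35683/33968 × 100 = 105.0

105.0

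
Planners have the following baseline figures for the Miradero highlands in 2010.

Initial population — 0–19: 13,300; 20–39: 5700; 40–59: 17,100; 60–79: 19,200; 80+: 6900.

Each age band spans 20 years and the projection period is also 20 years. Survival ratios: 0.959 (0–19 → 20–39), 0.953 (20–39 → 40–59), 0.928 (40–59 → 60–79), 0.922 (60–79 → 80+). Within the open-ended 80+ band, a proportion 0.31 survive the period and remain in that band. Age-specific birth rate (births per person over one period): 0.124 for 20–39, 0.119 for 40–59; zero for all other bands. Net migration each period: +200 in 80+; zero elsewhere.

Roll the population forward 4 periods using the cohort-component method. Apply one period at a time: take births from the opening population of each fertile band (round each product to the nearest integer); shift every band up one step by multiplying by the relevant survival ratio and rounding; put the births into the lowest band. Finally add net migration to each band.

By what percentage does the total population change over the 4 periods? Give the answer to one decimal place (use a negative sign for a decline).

-66.6

Period 1:
Births: 5700 × 0.124 = 707  |  17100 × 0.119 = 2035 → 2742
20–39: 13300 × 0.959 = 12755
40–59: 5700 × 0.953 = 5432
60–79: 17100 × 0.928 = 15869
80+: 19200 × 0.922 + 6900 × 0.31 = 17702 + 2139 = 19841
Net migration: 80+ + 200 → 20041
Giving 2742 / 12755 / 5432 / 15869 / 20041.
Period 2:
Births: 12755 × 0.124 = 1582  |  5432 × 0.119 = 646 → 2228
20–39: 2742 × 0.959 = 2630
40–59: 12755 × 0.953 = 12156
60–79: 5432 × 0.928 = 5041
80+: 15869 × 0.922 + 20041 × 0.31 = 14631 + 6213 = 20844
Net migration: 80+ + 200 → 21044
Giving 2228 / 2630 / 12156 / 5041 / 21044.
Period 3:
Births: 2630 × 0.124 = 326  |  12156 × 0.119 = 1447 → 1773
20–39: 2228 × 0.959 = 2137
40–59: 2630 × 0.953 = 2506
60–79: 12156 × 0.928 = 11281
80+: 5041 × 0.922 + 21044 × 0.31 = 4648 + 6524 = 11172
Net migration: 80+ + 200 → 11372
Giving 1773 / 2137 / 2506 / 11281 / 11372.
Period 4:
Births: 2137 × 0.124 = 265  |  2506 × 0.119 = 298 → 563
20–39: 1773 × 0.959 = 1700
40–59: 2137 × 0.953 = 2037
60–79: 2506 × 0.928 = 2326
80+: 11281 × 0.922 + 11372 × 0.31 = 10401 + 3525 = 13926
Net migration: 80+ + 200 → 14126
Giving 563 / 1700 / 2037 / 2326 / 14126.
Total: 62200 → 20752; change = -41448; percentage change = -66.6%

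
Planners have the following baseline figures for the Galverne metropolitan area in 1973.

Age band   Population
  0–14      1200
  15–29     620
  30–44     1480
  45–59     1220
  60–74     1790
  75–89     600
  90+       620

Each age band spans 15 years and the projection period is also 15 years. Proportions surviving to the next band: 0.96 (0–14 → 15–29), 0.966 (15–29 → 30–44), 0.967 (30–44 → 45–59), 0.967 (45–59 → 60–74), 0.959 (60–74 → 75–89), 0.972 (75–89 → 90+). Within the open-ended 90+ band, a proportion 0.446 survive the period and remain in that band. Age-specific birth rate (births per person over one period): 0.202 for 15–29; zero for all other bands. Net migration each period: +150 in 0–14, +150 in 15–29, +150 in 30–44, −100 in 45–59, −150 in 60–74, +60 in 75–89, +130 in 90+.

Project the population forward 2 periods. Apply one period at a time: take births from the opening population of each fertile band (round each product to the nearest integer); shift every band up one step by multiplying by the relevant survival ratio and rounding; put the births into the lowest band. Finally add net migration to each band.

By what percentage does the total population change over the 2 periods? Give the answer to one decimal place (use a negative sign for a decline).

-2.5

Let band 1 be 0–14 through band 7 = 90+.
[period 1]
Births: 620 * 0.202 = 125
Band 2: 1200 * 0.96 = 1152
Band 3: 620 * 0.966 = 599
Band 4: 1480 * 0.967 = 1431
Band 5: 1220 * 0.967 = 1180
Band 6: 1790 * 0.959 = 1717
Band 7: 600 * 0.972 + 620 * 0.446 = 583 + 277 = 860
Net migration: Band 1 + 150 → 275; Band 2 + 150 → 1302; Band 3 + 150 → 749; Band 4 − 100 → 1331; Band 5 − 150 → 1030; Band 6 + 60 → 1777; Band 7 + 130 → 990
Giving 275 / 1302 / 749 / 1331 / 1030 / 1777 / 990.
[period 2]
Births: 1302 * 0.202 = 263
Band 2: 275 * 0.96 = 264
Band 3: 1302 * 0.966 = 1258
Band 4: 749 * 0.967 = 724
Band 5: 1331 * 0.967 = 1287
Band 6: 1030 * 0.959 = 988
Band 7: 1777 * 0.972 + 990 * 0.446 = 1727 + 442 = 2169
Net migration: Band 1 + 150 → 413; Band 2 + 150 → 414; Band 3 + 150 → 1408; Band 4 − 100 → 624; Band 5 − 150 → 1137; Band 6 + 60 → 1048; Band 7 + 130 → 2299
Giving 413 / 414 / 1408 / 624 / 1137 / 1048 / 2299.
Total: 7530 → 7343; change = -187; percentage change = -2.5%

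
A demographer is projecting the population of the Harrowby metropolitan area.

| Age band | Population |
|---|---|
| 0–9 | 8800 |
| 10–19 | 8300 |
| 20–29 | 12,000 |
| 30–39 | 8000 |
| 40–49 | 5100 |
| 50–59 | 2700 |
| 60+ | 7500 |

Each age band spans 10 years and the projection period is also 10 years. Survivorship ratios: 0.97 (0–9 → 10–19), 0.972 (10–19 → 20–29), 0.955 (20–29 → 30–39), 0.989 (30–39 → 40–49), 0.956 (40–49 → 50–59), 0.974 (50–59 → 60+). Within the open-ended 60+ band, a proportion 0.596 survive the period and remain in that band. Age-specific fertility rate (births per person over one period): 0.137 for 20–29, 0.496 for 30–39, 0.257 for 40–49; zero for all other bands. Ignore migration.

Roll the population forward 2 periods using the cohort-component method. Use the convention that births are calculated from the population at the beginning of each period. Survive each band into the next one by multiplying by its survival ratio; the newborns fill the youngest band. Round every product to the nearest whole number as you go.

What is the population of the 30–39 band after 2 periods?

7705

Period 1:
Births: 12000 * 0.137 = 1644 ; 8000 * 0.496 = 3968 ; 5100 * 0.257 = 1311 — total 6923
10–19: 8800 * 0.97 = 8536
20–29: 8300 * 0.972 = 8068
30–39: 12000 * 0.955 = 11460
40–49: 8000 * 0.989 = 7912
50–59: 5100 * 0.956 = 4876
60+: 2700 * 0.974 + 7500 * 0.596 = 2630 + 4470 = 7100
Giving 6923 / 8536 / 8068 / 11460 / 7912 / 4876 / 7100.
Period 2:
Births: 8068 * 0.137 = 1105 ; 11460 * 0.496 = 5684 ; 7912 * 0.257 = 2033 — total 8822
10–19: 6923 * 0.97 = 6715
20–29: 8536 * 0.972 = 8297
30–39: 8068 * 0.955 = 7705
40–49: 11460 * 0.989 = 11334
50–59: 7912 * 0.956 = 7564
60+: 4876 * 0.974 + 7100 * 0.596 = 4749 + 4232 = 8981
Giving 8822 / 6715 / 8297 / 7705 / 11334 / 7564 / 8981.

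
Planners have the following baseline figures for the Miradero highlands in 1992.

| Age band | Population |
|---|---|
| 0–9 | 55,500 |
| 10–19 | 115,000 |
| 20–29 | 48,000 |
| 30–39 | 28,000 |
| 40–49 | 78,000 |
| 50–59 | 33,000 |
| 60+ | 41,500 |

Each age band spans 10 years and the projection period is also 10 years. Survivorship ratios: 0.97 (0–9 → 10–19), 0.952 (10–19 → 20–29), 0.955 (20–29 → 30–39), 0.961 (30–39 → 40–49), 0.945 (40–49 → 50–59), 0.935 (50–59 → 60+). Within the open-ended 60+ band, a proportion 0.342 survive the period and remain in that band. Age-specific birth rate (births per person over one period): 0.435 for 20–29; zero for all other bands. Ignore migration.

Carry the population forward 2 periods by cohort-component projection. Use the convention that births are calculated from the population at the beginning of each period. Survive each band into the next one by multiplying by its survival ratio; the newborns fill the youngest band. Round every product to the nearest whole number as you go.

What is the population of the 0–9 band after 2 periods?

Numbering the groups 1..7 from youngest to oldest:
Period 1:
Births: 48000 * 0.435 = 20880
Group 2: 55500 * 0.97 = 53835
Group 3: 115000 * 0.952 = 109480
Group 4: 48000 * 0.955 = 45840
Group 5: 28000 * 0.961 = 26908
Group 6: 78000 * 0.945 = 73710
Group 7: 33000 * 0.935 + 41500 * 0.342 = 30855 + 14193 = 45048
Giving 20880 / 53835 / 109480 / 45840 / 26908 / 73710 / 45048.
Period 2:
Births: 109480 * 0.435 = 47624
Group 2: 20880 * 0.97 = 20254
Group 3: 53835 * 0.952 = 51251
Group 4: 109480 * 0.955 = 104553
Group 5: 45840 * 0.961 = 44052
Group 6: 26908 * 0.945 = 25428
Group 7: 73710 * 0.935 + 45048 * 0.342 = 68919 + 15406 = 84325
Giving 47624 / 20254 / 51251 / 104553 / 44052 / 25428 / 84325.

47624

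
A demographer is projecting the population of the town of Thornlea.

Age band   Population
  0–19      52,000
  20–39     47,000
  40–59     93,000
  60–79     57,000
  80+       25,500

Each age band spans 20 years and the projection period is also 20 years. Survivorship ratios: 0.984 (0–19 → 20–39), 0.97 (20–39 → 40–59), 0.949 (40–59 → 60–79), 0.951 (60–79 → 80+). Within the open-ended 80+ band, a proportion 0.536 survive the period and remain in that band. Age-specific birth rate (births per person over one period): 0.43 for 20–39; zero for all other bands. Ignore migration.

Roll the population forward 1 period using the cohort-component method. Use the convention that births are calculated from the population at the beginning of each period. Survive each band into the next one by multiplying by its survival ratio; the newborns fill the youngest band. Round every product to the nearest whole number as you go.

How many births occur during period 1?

Let band 1 be 0–19 through band 5 = 80+.
[period 1]
Births: 47000 × 0.43 = 20210
Band 2: 52000 × 0.984 = 51168
Band 3: 47000 × 0.97 = 45590
Band 4: 93000 × 0.949 = 88257
Band 5: 57000 × 0.951 + 25500 × 0.536 = 54207 + 13668 = 67875
Giving 20210 / 51168 / 45590 / 88257 / 67875.

20210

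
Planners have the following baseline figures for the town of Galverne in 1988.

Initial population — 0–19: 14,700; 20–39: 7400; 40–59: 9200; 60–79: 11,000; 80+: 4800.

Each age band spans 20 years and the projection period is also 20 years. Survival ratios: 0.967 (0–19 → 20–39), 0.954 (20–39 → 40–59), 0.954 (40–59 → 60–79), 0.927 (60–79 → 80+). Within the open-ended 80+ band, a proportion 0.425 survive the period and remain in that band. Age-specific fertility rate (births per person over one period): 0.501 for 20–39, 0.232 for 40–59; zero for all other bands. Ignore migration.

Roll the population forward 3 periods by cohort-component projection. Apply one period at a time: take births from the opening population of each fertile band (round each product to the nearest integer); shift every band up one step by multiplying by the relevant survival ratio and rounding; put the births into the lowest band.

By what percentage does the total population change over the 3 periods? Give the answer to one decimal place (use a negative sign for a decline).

-5.1

— Period 1 —
Births: 7400 × 0.501 = 3707  |  9200 × 0.232 = 2134 → total 5841
20–39: 14700 × 0.967 = 14215
40–59: 7400 × 0.954 = 7060
60–79: 9200 × 0.954 = 8777
80+: 11000 × 0.927 + 4800 × 0.425 = 10197 + 2040 = 12237
Population now: 0–19=5841, 20–39=14215, 40–59=7060, 60–79=8777, 80+=12237
— Period 2 —
Births: 14215 × 0.501 = 7122  |  7060 × 0.232 = 1638 → total 8760
20–39: 5841 × 0.967 = 5648
40–59: 14215 × 0.954 = 13561
60–79: 7060 × 0.954 = 6735
80+: 8777 × 0.927 + 12237 × 0.425 = 8136 + 5201 = 13337
Population now: 0–19=8760, 20–39=5648, 40–59=13561, 60–79=6735, 80+=13337
— Period 3 —
Births: 5648 × 0.501 = 2830  |  13561 × 0.232 = 3146 → total 5976
20–39: 8760 × 0.967 = 8471
40–59: 5648 × 0.954 = 5388
60–79: 13561 × 0.954 = 12937
80+: 6735 × 0.927 + 13337 × 0.425 = 6243 + 5668 = 11911
Population now: 0–19=5976, 20–39=8471, 40–59=5388, 60–79=12937, 80+=11911
Total: 47100 → 44683; change = -2417; percentage change = -5.1%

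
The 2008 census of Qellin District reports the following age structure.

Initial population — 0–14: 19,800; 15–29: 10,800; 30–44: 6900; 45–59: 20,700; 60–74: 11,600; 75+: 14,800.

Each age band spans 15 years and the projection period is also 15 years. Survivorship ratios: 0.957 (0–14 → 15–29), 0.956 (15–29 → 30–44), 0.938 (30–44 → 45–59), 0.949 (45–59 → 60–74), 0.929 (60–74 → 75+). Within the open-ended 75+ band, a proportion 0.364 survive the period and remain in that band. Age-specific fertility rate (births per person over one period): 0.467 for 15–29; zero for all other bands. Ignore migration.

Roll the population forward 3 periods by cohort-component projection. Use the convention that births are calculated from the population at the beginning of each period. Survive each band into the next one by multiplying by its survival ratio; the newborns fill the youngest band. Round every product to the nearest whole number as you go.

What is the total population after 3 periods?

Period 1.
Births: 10800 × 0.467 = 5044
15–29: 19800 × 0.957 = 18949
30–44: 10800 × 0.956 = 10325
45–59: 6900 × 0.938 = 6472
60–74: 20700 × 0.949 = 19644
75+: 11600 × 0.929 + 14800 × 0.364 = 10776 + 5387 = 16163
→ [5044, 18949, 10325, 6472, 19644, 16163]
Period 2.
Births: 18949 × 0.467 = 8849
15–29: 5044 × 0.957 = 4827
30–44: 18949 × 0.956 = 18115
45–59: 10325 × 0.938 = 9685
60–74: 6472 × 0.949 = 6142
75+: 19644 × 0.929 + 16163 × 0.364 = 18249 + 5883 = 24132
→ [8849, 4827, 18115, 9685, 6142, 24132]
Period 3.
Births: 4827 × 0.467 = 2254
15–29: 8849 × 0.957 = 8468
30–44: 4827 × 0.956 = 4615
45–59: 18115 × 0.938 = 16992
60–74: 9685 × 0.949 = 9191
75+: 6142 × 0.929 + 24132 × 0.364 = 5706 + 8784 = 14490
→ [2254, 8468, 4615, 16992, 9191, 14490]
Total after period 3: 2254 + 8468 + 4615 + 16992 + 9191 + 14490 = 56010

56010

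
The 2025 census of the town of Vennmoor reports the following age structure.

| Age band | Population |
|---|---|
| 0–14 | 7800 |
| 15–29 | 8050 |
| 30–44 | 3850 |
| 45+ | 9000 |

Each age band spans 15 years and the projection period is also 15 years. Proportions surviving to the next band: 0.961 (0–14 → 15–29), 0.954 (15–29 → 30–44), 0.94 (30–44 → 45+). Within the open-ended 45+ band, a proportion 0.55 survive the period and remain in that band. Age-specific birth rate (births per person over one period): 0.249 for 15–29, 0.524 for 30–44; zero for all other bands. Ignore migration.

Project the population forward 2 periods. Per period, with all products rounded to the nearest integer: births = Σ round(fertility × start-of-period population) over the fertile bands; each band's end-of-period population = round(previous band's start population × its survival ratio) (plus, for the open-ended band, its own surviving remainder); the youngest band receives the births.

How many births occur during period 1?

4021

Call the groups 1 to 4, youngest first.
Period 1.
Births: 8050 * 0.249 = 2004, 3850 * 0.524 = 2017 → 4021
Group 2: 7800 * 0.961 = 7496
Group 3: 8050 * 0.954 = 7680
Group 4: 3850 * 0.94 + 9000 * 0.55 = 3619 + 4950 = 8569
End of period: [4021, 7496, 7680, 8569]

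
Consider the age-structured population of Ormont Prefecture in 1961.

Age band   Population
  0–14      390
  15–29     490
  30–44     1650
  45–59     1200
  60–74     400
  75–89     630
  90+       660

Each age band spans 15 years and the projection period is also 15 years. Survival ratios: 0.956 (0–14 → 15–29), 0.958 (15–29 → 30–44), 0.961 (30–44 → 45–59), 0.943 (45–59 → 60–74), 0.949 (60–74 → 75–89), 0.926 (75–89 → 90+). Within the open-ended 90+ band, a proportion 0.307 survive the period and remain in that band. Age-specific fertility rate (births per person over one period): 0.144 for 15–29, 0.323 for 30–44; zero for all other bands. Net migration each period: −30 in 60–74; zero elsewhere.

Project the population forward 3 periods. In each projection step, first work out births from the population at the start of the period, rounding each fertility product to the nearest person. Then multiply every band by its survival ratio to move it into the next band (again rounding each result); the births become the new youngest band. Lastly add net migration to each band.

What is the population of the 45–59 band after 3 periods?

343

(Bands numbered youngest = 1 to oldest = 7.)
Period 1:
Births: 490 × 0.144 = 71 ; 1650 × 0.323 = 533 — total 604
Band 2: 390 × 0.956 = 373
Band 3: 490 × 0.958 = 469
Band 4: 1650 × 0.961 = 1586
Band 5: 1200 × 0.943 = 1132
Band 6: 400 × 0.949 = 380
Band 7: 630 × 0.926 + 660 × 0.307 = 583 + 203 = 786
Net migration: Band 5 − 30 → 1102
Population now: 0–14=604, 15–29=373, 30–44=469, 45–59=1586, 60–74=1102, 75–89=380, 90+=786
Period 2:
Births: 373 × 0.144 = 54 ; 469 × 0.323 = 151 — total 205
Band 2: 604 × 0.956 = 577
Band 3: 373 × 0.958 = 357
Band 4: 469 × 0.961 = 451
Band 5: 1586 × 0.943 = 1496
Band 6: 1102 × 0.949 = 1046
Band 7: 380 × 0.926 + 786 × 0.307 = 352 + 241 = 593
Net migration: Band 5 − 30 → 1466
Population now: 0–14=205, 15–29=577, 30–44=357, 45–59=451, 60–74=1466, 75–89=1046, 90+=593
Period 3:
Births: 577 × 0.144 = 83 ; 357 × 0.323 = 115 — total 198
Band 2: 205 × 0.956 = 196
Band 3: 577 × 0.958 = 553
Band 4: 357 × 0.961 = 343
Band 5: 451 × 0.943 = 425
Band 6: 1466 × 0.949 = 1391
Band 7: 1046 × 0.926 + 593 × 0.307 = 969 + 182 = 1151
Net migration: Band 5 − 30 → 395
Population now: 0–14=198, 15–29=196, 30–44=553, 45–59=343, 60–74=395, 75–89=1391, 90+=1151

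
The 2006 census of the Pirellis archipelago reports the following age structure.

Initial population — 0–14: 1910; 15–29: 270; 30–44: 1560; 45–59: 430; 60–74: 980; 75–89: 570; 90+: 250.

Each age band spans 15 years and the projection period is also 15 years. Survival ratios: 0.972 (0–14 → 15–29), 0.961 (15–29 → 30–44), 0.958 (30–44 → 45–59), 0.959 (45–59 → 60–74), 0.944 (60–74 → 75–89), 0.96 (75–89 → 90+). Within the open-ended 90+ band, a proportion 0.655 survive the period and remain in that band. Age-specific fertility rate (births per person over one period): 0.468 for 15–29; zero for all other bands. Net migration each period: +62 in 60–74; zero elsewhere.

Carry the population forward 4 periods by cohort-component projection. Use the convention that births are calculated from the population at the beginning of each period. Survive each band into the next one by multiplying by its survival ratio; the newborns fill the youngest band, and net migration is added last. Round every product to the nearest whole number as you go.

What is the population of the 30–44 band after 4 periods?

812

(Bands numbered youngest = 1 to oldest = 7.)
Period 1:
Births: 270 * 0.468 = 126
Band 2: 1910 * 0.972 = 1857
Band 3: 270 * 0.961 = 259
Band 4: 1560 * 0.958 = 1494
Band 5: 430 * 0.959 = 412
Band 6: 980 * 0.944 = 925
Band 7: 570 * 0.96 + 250 * 0.655 = 547 + 164 = 711
Net migration: Band 5 + 62 → 474
Giving 126 / 1857 / 259 / 1494 / 474 / 925 / 711.
Period 2:
Births: 1857 * 0.468 = 869
Band 2: 126 * 0.972 = 122
Band 3: 1857 * 0.961 = 1785
Band 4: 259 * 0.958 = 248
Band 5: 1494 * 0.959 = 1433
Band 6: 474 * 0.944 = 447
Band 7: 925 * 0.96 + 711 * 0.655 = 888 + 466 = 1354
Net migration: Band 5 + 62 → 1495
Giving 869 / 122 / 1785 / 248 / 1495 / 447 / 1354.
Period 3:
Births: 122 * 0.468 = 57
Band 2: 869 * 0.972 = 845
Band 3: 122 * 0.961 = 117
Band 4: 1785 * 0.958 = 1710
Band 5: 248 * 0.959 = 238
Band 6: 1495 * 0.944 = 1411
Band 7: 447 * 0.96 + 1354 * 0.655 = 429 + 887 = 1316
Net migration: Band 5 + 62 → 300
Giving 57 / 845 / 117 / 1710 / 300 / 1411 / 1316.
Period 4:
Births: 845 * 0.468 = 395
Band 2: 57 * 0.972 = 55
Band 3: 845 * 0.961 = 812
Band 4: 117 * 0.958 = 112
Band 5: 1710 * 0.959 = 1640
Band 6: 300 * 0.944 = 283
Band 7: 1411 * 0.96 + 1316 * 0.655 = 1355 + 862 = 2217
Net migration: Band 5 + 62 → 1702
Giving 395 / 55 / 812 / 112 / 1702 / 283 / 2217.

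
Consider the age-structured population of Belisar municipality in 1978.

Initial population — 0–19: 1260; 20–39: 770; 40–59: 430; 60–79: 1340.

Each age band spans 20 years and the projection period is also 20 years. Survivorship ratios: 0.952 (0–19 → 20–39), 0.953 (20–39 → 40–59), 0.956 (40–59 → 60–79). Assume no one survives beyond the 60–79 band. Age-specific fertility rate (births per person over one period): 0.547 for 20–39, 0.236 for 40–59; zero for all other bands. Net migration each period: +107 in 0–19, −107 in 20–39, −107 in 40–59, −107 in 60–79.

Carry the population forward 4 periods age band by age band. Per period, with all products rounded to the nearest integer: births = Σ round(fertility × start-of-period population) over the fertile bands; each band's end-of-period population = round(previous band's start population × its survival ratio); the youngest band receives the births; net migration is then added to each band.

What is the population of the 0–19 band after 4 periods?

578

Call the bands 1 to 4, youngest first.
Period 1:
Births: 770 × 0.547 = 421  |  430 × 0.236 = 101 — total 522
Band 2: 1260 × 0.952 = 1200
Band 3: 770 × 0.953 = 734
Band 4: 430 × 0.956 = 411
Net migration: Band 1 + 107 → 629; Band 2 − 107 → 1093; Band 3 − 107 → 627; Band 4 − 107 → 304
End of period: [629, 1093, 627, 304]
Period 2:
Births: 1093 × 0.547 = 598  |  627 × 0.236 = 148 — total 746
Band 2: 629 × 0.952 = 599
Band 3: 1093 × 0.953 = 1042
Band 4: 627 × 0.956 = 599
Net migration: Band 1 + 107 → 853; Band 2 − 107 → 492; Band 3 − 107 → 935; Band 4 − 107 → 492
End of period: [853, 492, 935, 492]
Period 3:
Births: 492 × 0.547 = 269  |  935 × 0.236 = 221 — total 490
Band 2: 853 × 0.952 = 812
Band 3: 492 × 0.953 = 469
Band 4: 935 × 0.956 = 894
Net migration: Band 1 + 107 → 597; Band 2 − 107 → 705; Band 3 − 107 → 362; Band 4 − 107 → 787
End of period: [597, 705, 362, 787]
Period 4:
Births: 705 × 0.547 = 386  |  362 × 0.236 = 85 — total 471
Band 2: 597 × 0.952 = 568
Band 3: 705 × 0.953 = 672
Band 4: 362 × 0.956 = 346
Net migration: Band 1 + 107 → 578; Band 2 − 107 → 461; Band 3 − 107 → 565; Band 4 − 107 → 239
End of period: [578, 461, 565, 239]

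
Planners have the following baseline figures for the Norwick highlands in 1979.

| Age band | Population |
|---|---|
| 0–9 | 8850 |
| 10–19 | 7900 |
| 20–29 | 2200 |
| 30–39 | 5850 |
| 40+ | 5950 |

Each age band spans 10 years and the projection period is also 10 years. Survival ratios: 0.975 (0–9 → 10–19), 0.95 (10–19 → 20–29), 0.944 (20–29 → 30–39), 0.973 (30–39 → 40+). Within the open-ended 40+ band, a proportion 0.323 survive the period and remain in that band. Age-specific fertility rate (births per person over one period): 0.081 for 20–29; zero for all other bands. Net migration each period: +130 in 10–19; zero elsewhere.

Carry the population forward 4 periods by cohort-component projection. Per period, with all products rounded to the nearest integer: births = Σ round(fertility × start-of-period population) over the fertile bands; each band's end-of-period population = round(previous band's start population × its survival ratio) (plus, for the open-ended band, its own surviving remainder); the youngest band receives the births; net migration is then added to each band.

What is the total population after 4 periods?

Numbering the bands 1..5 from youngest to oldest:
After projecting period 1:
Births: 2200 * 0.081 = 178
Band 2: 8850 * 0.975 = 8629
Band 3: 7900 * 0.95 = 7505
Band 4: 2200 * 0.944 = 2077
Band 5: 5850 * 0.973 + 5950 * 0.323 = 5692 + 1922 = 7614
Net migration: Band 2 + 130 → 8759
Population now: 0–9=178, 10–19=8759, 20–29=7505, 30–39=2077, 40+=7614
After projecting period 2:
Births: 7505 * 0.081 = 608
Band 2: 178 * 0.975 = 174
Band 3: 8759 * 0.95 = 8321
Band 4: 7505 * 0.944 = 7085
Band 5: 2077 * 0.973 + 7614 * 0.323 = 2021 + 2459 = 4480
Net migration: Band 2 + 130 → 304
Population now: 0–9=608, 10–19=304, 20–29=8321, 30–39=7085, 40+=4480
After projecting period 3:
Births: 8321 * 0.081 = 674
Band 2: 608 * 0.975 = 593
Band 3: 304 * 0.95 = 289
Band 4: 8321 * 0.944 = 7855
Band 5: 7085 * 0.973 + 4480 * 0.323 = 6894 + 1447 = 8341
Net migration: Band 2 + 130 → 723
Population now: 0–9=674, 10–19=723, 20–29=289, 30–39=7855, 40+=8341
After projecting period 4:
Births: 289 * 0.081 = 23
Band 2: 674 * 0.975 = 657
Band 3: 723 * 0.95 = 687
Band 4: 289 * 0.944 = 273
Band 5: 7855 * 0.973 + 8341 * 0.323 = 7643 + 2694 = 10337
Net migration: Band 2 + 130 → 787
Population now: 0–9=23, 10–19=787, 20–29=687, 30–39=273, 40+=10337
Total after period 4: 23 + 787 + 687 + 273 + 10337 = 12107

12107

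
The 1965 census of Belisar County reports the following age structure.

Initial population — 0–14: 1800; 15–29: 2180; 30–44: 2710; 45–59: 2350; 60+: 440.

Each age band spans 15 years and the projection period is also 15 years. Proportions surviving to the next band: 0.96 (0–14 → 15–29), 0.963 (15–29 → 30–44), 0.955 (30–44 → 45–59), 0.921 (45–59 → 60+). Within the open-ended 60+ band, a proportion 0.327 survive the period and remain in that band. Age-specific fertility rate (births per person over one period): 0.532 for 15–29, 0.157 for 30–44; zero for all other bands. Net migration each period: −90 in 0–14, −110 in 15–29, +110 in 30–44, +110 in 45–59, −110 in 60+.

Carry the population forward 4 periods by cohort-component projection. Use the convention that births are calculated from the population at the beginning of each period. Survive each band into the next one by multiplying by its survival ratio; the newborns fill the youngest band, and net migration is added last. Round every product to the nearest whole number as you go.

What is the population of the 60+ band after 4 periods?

Period 1:
Births: 2180 × 0.532 = 1160, 2710 × 0.157 = 425 — total 1585
15–29: 1800 × 0.96 = 1728
30–44: 2180 × 0.963 = 2099
45–59: 2710 × 0.955 = 2588
60+: 2350 × 0.921 + 440 × 0.327 = 2164 + 144 = 2308
Net migration: 0–14 − 90 → 1495; 15–29 − 110 → 1618; 30–44 + 110 → 2209; 45–59 + 110 → 2698; 60+ − 110 → 2198
→ [1495, 1618, 2209, 2698, 2198]
Period 2:
Births: 1618 × 0.532 = 861, 2209 × 0.157 = 347 — total 1208
15–29: 1495 × 0.96 = 1435
30–44: 1618 × 0.963 = 1558
45–59: 2209 × 0.955 = 2110
60+: 2698 × 0.921 + 2198 × 0.327 = 2485 + 719 = 3204
Net migration: 0–14 − 90 → 1118; 15–29 − 110 → 1325; 30–44 + 110 → 1668; 45–59 + 110 → 2220; 60+ − 110 → 3094
→ [1118, 1325, 1668, 2220, 3094]
Period 3:
Births: 1325 × 0.532 = 705, 1668 × 0.157 = 262 — total 967
15–29: 1118 × 0.96 = 1073
30–44: 1325 × 0.963 = 1276
45–59: 1668 × 0.955 = 1593
60+: 2220 × 0.921 + 3094 × 0.327 = 2045 + 1012 = 3057
Net migration: 0–14 − 90 → 877; 15–29 − 110 → 963; 30–44 + 110 → 1386; 45–59 + 110 → 1703; 60+ − 110 → 2947
→ [877, 963, 1386, 1703, 2947]
Period 4:
Births: 963 × 0.532 = 512, 1386 × 0.157 = 218 — total 730
15–29: 877 × 0.96 = 842
30–44: 963 × 0.963 = 927
45–59: 1386 × 0.955 = 1324
60+: 1703 × 0.921 + 2947 × 0.327 = 1568 + 964 = 2532
Net migration: 0–14 − 90 → 640; 15–29 − 110 → 732; 30–44 + 110 → 1037; 45–59 + 110 → 1434; 60+ − 110 → 2422
→ [640, 732, 1037, 1434, 2422]

2422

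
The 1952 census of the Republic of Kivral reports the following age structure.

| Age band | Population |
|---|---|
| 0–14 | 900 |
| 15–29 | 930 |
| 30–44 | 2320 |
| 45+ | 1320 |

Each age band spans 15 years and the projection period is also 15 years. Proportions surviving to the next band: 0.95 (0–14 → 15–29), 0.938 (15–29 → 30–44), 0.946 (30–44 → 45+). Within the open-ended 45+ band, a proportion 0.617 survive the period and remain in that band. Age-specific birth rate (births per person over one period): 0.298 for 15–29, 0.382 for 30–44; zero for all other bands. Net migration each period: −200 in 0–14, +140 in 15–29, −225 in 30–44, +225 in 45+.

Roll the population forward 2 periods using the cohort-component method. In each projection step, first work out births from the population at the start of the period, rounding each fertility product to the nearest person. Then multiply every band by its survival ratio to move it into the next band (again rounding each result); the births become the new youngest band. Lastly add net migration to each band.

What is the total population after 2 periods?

— Period 1 —
Births: 930 × 0.298 = 277  |  2320 × 0.382 = 886 → total 1163
15–29: 900 × 0.95 = 855
30–44: 930 × 0.938 = 872
45+: 2320 × 0.946 + 1320 × 0.617 = 2195 + 814 = 3009
Net migration: 0–14 − 200 → 963; 15–29 + 140 → 995; 30–44 − 225 → 647; 45+ + 225 → 3234
Giving 963 / 995 / 647 / 3234.
— Period 2 —
Births: 995 × 0.298 = 297  |  647 × 0.382 = 247 → total 544
15–29: 963 × 0.95 = 915
30–44: 995 × 0.938 = 933
45+: 647 × 0.946 + 3234 × 0.617 = 612 + 1995 = 2607
Net migration: 0–14 − 200 → 344; 15–29 + 140 → 1055; 30–44 − 225 → 708; 45+ + 225 → 2832
Giving 344 / 1055 / 708 / 2832.
Total after period 2: 344 + 1055 + 708 + 2832 = 4939

4939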